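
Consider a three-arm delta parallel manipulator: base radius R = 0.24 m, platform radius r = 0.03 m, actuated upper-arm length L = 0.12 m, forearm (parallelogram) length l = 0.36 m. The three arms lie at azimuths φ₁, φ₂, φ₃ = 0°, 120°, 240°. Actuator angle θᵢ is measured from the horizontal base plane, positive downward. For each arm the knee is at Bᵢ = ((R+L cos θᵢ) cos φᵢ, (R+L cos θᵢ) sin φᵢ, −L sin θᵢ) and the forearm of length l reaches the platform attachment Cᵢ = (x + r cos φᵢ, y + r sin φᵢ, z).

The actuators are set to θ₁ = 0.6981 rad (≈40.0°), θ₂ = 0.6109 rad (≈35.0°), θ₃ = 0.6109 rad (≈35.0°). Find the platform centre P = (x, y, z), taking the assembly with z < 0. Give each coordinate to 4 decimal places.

(-0.0077, 0.0000, -0.2608)

arm 1 at φ=0.0°: ρ1 = 0.3019;  O1 = (0.3019, 0.0000, -0.0771)
arm 2 at φ=120.0°: ρ2 = 0.3083;  O2 = (-0.1541, 0.2670, -0.0688)
O3 = (0.3083·cos240.0°, 0.3083·sin240.0°, -0.0688) = (-0.1541, -0.2670, -0.0688)
subtract pairs → two planes through P
[-0.9122 0.5340 0.0166]·P = 0.0027;  [-0.9122 -0.5340 0.0166]·P = 0.0027
det = 0.9741;  x = -0.0029+0.0182z,  y = 0.0000+0.0000z
quadratic in z: (1.0003)z²+(0.1432)z+(-0.0307)=0, √Δ=0.3787 → z ∈ {-0.2608, 0.1177}; z = -0.2608 (taking z<0)
x = -0.0077, y = 0.0000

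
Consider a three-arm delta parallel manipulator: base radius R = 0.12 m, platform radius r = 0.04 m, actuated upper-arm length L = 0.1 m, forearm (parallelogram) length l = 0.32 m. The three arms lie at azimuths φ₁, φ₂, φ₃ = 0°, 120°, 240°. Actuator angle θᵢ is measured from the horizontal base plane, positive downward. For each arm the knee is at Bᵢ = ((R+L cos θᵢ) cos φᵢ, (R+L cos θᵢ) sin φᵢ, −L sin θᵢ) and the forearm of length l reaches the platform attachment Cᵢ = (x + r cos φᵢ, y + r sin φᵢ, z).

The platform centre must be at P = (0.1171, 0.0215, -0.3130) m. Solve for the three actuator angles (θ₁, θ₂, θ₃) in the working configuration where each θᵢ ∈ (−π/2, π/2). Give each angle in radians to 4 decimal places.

θ₁ = -0.0002, θ₂ = 0.8726, θ₃ = 1.0471

φ1=0.0° → target in arm frame (0.1171, 0.0215)
  A=-0.0371, B=-0.3130, C=(l²−L²−A²−y'²−z²)/(2L)=-0.0370
  √(A²+B²)=0.3152;  θ1 = -1.6888+1.6886 ≈ -0.0002
arm 2 (φ=120.0°): x'=-0.0399, y'=-0.1122
  e−x'=0.1199;  (l²−L²−(e−x')²−y'²−z²)/2L = -0.1627
  √(A²+B²)=0.3352;  θ2 = -1.2049+2.0775 ≈ 0.8726
arm 3 (φ=240.0°): x'=-0.0772, y'=0.0907
  A=0.1572, B=-0.3130, C=(l²−L²−A²−y'²−z²)/(2L)=-0.1925
  √(A²+B²)=0.3502;  θ3 = -1.1054+2.1525 ≈ 1.0471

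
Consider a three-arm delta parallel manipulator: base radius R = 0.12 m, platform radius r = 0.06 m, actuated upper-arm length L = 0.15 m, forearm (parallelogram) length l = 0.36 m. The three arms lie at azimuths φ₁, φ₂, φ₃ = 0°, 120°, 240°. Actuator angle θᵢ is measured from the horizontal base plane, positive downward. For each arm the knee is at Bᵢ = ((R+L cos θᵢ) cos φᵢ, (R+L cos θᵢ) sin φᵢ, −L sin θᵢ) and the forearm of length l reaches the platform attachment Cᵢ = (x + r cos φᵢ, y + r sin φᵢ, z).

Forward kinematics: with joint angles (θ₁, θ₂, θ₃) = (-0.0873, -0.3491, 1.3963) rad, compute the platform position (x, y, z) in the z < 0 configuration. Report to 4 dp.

φ1=0.0°: virtual centre (0.2094, 0.0000, 0.0131), radius l
φ2=120.0°: virtual centre (-0.1005, 0.1740, 0.0513), radius l
arm 3 at φ=240.0°: ρ3 = 0.0860;  O3 = (-0.0430, -0.0745, -0.1477)
subtract pairs → two planes through P
plane₁₂: -0.6198x+0.3481y+0.0765z = -0.0010
det = 0.2681;  x = 0.0198+-0.3750z,  y = 0.0323+-0.8875z
quadratic in z: (1.9282)z²+(0.0587)z+(-0.0924)=0, √Δ=0.8463 → z ∈ {-0.2347, 0.2042}; z = -0.2347 (taking z<0)
x = 0.1078, y = 0.2406

(0.1078, 0.2406, -0.2347)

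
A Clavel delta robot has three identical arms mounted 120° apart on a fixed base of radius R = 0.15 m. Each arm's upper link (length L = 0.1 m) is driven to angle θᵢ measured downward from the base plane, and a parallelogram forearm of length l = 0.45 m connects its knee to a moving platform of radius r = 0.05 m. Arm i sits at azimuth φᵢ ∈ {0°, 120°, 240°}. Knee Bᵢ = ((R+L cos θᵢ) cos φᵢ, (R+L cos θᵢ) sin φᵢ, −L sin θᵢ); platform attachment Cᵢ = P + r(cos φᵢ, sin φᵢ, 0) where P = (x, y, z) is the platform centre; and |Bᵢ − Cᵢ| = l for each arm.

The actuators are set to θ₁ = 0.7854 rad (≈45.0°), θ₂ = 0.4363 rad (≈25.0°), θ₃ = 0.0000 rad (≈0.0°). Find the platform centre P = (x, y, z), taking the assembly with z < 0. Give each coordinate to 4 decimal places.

centre 1 = (0.1707·cos0.0°, 0.1707·sin0.0°, -0.0707) = (0.1707, 0.0000, -0.0707)
φ2=120.0°: virtual centre (-0.0953, 0.1651, -0.0423), radius l
centre 3 = (0.2000·cos240.0°, 0.2000·sin240.0°, 0.0000) = (-0.1000, -0.1732, 0.0000)
|centre ₂|²−|centre ₁|² = 0.0040;  |centre ₃|²−|centre ₁|² = 0.0059
linear system: -0.5321x+0.3302y = 0.0040−0.0569z; -0.5414x+-0.3464y = 0.0059−0.1414z
det = 0.3631;  x = -0.0091+0.1829z,  y = -0.0026+0.1224z
sphere 1 gives Az²+Bz+C=0 with A=1.0484, B=0.0750, C=-0.1652;  B²−4AC=0.6982;  roots -0.4343, 0.3627;  negative root z = -0.4343
x = -0.0886, y = -0.0558

(-0.0886, -0.0558, -0.4343)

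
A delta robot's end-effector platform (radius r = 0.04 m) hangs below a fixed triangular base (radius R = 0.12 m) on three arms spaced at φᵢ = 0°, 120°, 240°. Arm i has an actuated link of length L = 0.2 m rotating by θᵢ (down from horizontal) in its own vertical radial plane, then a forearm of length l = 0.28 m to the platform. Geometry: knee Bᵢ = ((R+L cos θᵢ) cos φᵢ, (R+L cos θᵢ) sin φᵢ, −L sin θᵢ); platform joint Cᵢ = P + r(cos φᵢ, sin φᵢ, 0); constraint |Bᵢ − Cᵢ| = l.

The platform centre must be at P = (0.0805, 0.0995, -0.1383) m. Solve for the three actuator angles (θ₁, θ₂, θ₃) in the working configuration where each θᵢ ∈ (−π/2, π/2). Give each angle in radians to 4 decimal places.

θ₁ = -0.1739, θ₂ = 0.1742, θ₃ = 1.2216

rotate P by −φ1: (0.0805, 0.0995, -0.1383)
  A cos θ + B sin θ = C:  -0.0005·cos θ + -0.1383·sin θ = 0.0234
  √(A²+B²)=0.1383;  θ1 = -1.5744+1.4006 ≈ -0.1739
rotate P by −φ2: (0.0459, -0.1195, -0.1383)
  e−x'=0.0341;  (l²−L²−(e−x')²−y'²−z²)/2L = 0.0096
  θ2 = atan2(B,A) + arccos(C/0.1424) = 0.1742
rotate P by −φ3: (-0.1264, 0.0200, -0.1383)
  A=0.2064, B=-0.1383, C=(l²−L²−A²−y'²−z²)/(2L)=-0.0593
  γ=atan2(-0.1383,0.2064)=-0.5903;  ψ=arccos(-0.2388)=1.8119;  θ3=γ+ψ≈1.2216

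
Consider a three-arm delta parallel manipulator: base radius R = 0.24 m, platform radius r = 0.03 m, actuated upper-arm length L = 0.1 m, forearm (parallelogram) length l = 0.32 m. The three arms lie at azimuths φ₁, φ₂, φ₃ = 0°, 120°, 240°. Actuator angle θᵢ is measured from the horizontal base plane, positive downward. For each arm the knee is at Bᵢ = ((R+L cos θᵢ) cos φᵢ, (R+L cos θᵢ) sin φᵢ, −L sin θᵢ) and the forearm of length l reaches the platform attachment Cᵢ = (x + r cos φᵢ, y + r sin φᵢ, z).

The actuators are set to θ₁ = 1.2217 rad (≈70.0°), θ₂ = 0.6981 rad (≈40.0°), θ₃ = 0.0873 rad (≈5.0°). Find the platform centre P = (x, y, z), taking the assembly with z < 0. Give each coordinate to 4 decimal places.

(-0.0570, -0.0294, -0.1980)

O1 = (0.2442·cos0.0°, 0.2442·sin0.0°, -0.0940) = (0.2442, 0.0000, -0.0940)
φ2=120.0°: virtual centre (-0.1433, 0.2482, -0.0643), radius l
O3 = (0.3096·cos240.0°, 0.3096·sin240.0°, -0.0087) = (-0.1548, -0.2681, -0.0087)
|O₂|²−|O₁|² = 0.0178;  |O₃|²−|O₁|² = 0.0275
plane₁₂: -0.7750x+0.4964y+0.0594z = 0.0178
det = 0.8118;  x = -0.0286+0.1435z,  y = -0.0087+0.1044z
into |P−O₁|² = l²: 1.0315z² + 0.1078z + -0.0191 = 0;  Δ = 0.0904;  z = -0.1980 or 0.0935 → z<0 root = -0.1980
x = -0.0570, y = -0.0294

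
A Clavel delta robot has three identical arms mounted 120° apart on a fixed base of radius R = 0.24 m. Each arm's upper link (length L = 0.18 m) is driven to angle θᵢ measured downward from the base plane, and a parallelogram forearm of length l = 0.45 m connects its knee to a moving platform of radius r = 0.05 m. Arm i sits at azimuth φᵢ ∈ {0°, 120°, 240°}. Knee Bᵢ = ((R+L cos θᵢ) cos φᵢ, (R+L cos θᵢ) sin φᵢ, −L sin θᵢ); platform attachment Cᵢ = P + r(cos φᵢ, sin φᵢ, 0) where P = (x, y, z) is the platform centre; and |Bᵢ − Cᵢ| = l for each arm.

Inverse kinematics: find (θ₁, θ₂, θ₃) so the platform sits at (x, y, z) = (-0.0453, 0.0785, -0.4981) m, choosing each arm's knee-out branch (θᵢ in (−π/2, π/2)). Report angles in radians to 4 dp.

φ1=0.0° → target in arm frame (-0.0453, 0.0785)
  e−x'=0.2353;  (l²−L²−(e−x')²−y'²−z²)/2L = -0.3876
  θ1 = atan2(B,A) + arccos(C/0.5509) = 1.2217
rotate P by −φ2: (0.0906, 0.0000, -0.4981)
  e−x'=0.0994;  (l²−L²−(e−x')²−y'²−z²)/2L = -0.2441
  θ2 = atan2(B,A) + arccos(C/0.5079) = 0.6982
rotate P by −φ3: (-0.0453, -0.0785, -0.4981)
  A cos θ + B sin θ = C:  0.2353·cos θ + -0.4981·sin θ = -0.3876
  √(A²+B²)=0.5509;  θ3 = -1.1294+2.3513 ≈ 1.2219

θ₁ = 1.2217, θ₂ = 0.6982, θ₃ = 1.2219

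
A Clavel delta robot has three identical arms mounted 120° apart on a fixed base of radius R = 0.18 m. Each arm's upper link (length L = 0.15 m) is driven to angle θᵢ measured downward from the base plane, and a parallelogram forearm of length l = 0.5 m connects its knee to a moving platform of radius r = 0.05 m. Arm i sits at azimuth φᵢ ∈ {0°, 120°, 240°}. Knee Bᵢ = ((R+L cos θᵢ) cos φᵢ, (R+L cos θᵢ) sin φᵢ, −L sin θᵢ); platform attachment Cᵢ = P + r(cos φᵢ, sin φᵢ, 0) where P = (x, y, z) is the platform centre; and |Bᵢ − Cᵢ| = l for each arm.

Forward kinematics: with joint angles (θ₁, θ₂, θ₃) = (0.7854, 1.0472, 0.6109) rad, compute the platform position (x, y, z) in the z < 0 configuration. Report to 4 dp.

S1 = (0.2361·cos0.0°, 0.2361·sin0.0°, -0.1061) = (0.2361, 0.0000, -0.1061)
S2 = (0.2050·cos120.0°, 0.2050·sin120.0°, -0.1299) = (-0.1025, 0.1775, -0.1299)
arm 3 at φ=240.0°: ρ3 = 0.2529;  S3 = (-0.1264, -0.2190, -0.0860)
subtract pairs → two planes through P
linear system: -0.6771x+0.3551y = -0.0081−-0.0477z; -0.7250x+-0.4380y = 0.0044−0.0401z
det = 0.5540;  x = 0.0036+-0.0120z,  y = -0.0159+0.1113z
into |P−S₁|² = l²: 1.0125z² + 0.2142z + -0.1844 = 0;  Δ = 0.7929;  z = -0.5455 or 0.3340 → z<0 root = -0.5455
x = 0.0101, y = -0.0766

(0.0101, -0.0766, -0.5455)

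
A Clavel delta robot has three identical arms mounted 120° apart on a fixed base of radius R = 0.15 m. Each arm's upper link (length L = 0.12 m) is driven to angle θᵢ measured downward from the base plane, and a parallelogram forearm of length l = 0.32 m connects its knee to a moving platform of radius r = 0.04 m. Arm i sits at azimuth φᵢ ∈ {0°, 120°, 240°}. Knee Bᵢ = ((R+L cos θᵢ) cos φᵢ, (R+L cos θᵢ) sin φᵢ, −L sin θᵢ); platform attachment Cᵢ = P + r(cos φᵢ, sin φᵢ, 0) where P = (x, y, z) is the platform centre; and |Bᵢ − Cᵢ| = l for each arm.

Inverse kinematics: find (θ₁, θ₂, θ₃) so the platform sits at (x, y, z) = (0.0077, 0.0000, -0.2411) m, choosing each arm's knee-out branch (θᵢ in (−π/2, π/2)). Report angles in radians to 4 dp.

arm 1 (φ=0.0°): x'=0.0077, y'=0.0000
  A=0.1023, B=-0.2411, C=(l²−L²−A²−y'²−z²)/(2L)=0.0809
  θ1 = atan2(B,A) + arccos(C/0.2619) = 0.0874
φ2=120.0° → target in arm frame (-0.0038, -0.0067)
  A=0.1138, B=-0.2411, C=(l²−L²−A²−y'²−z²)/(2L)=0.0703
  √(A²+B²)=0.2666;  θ2 = -1.1296+1.3041 ≈ 0.1745
φ3=240.0° → target in arm frame (-0.0039, 0.0067)
  A cos θ + B sin θ = C:  0.1138·cos θ + -0.2411·sin θ = 0.0703
  √(A²+B²)=0.2666;  θ3 = -1.1296+1.3041 ≈ 0.1745

θ₁ = 0.0874, θ₂ = 0.1745, θ₃ = 0.1745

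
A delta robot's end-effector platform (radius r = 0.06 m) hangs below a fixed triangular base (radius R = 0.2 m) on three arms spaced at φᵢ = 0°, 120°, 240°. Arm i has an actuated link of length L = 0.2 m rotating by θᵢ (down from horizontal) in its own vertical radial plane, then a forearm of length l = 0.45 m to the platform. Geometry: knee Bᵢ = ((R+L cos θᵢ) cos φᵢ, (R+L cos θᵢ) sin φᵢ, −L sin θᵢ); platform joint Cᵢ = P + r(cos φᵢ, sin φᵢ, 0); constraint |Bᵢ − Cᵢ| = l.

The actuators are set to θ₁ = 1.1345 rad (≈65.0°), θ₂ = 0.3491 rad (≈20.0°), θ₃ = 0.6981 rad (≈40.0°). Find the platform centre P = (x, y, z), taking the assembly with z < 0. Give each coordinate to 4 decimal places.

φ1=0.0°: virtual centre (0.2245, 0.0000, -0.1813), radius l
arm 2 at φ=120.0°: ρ2 = 0.3279;  O2 = (-0.1640, 0.2840, -0.0684)
arm 3 at φ=240.0°: ρ3 = 0.2932;  O3 = (-0.1466, -0.2539, -0.1286)
|O₂|²−|O₁|² = 0.0290;  |O₃|²−|O₁|² = 0.0192
linear system: -0.7770x+0.5680y = 0.0290−0.2257z; -0.7422x+-0.5079y = 0.0192−0.1054z
det = 0.8162;  x = -0.0314+0.2138z,  y = 0.0080+-0.1049z
quadratic in z: (1.0567)z²+(0.2514)z+(-0.1041)=0, √Δ=0.7093 → z ∈ {-0.4546, 0.2167}; z = -0.4546 (taking z<0)
x = -0.1286, y = 0.0557

(-0.1286, 0.0557, -0.4546)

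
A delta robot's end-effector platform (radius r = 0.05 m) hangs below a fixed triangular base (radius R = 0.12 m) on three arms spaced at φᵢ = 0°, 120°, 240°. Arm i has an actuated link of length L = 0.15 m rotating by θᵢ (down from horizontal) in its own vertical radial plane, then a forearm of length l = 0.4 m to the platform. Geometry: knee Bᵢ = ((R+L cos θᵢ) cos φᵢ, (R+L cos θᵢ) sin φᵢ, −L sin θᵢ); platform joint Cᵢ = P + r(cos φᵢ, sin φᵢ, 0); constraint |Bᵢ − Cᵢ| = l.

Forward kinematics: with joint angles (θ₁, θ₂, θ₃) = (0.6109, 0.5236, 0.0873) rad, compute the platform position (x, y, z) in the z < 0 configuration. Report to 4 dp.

(-0.0571, -0.0688, -0.3906)

centre 1 = (0.1929·cos0.0°, 0.1929·sin0.0°, -0.0860) = (0.1929, 0.0000, -0.0860)
arm 2 at φ=120.0°: (R−r)+L cos θ2 = 0.1999;  centre 2 = (-0.1000, 0.1731, -0.0750)
centre 3 = (0.2194·cos240.0°, 0.2194·sin240.0°, -0.0131) = (-0.1097, -0.1900, -0.0131)
|centre ₂|²−|centre ₁|² = 0.0010;  |centre ₃|²−|centre ₁|² = 0.0037
linear system: -0.5856x+0.3462y = 0.0010−0.0221z; -0.6052x+-0.3801y = 0.0037−0.1459z
Cramer: x(z) = -0.0038+0.1363z;  y(z) = -0.0037+0.1668z
into |P−centre ₁|² = l²: 1.0464z² + 0.1172z + -0.1139 = 0;  Δ = 0.4904;  z = -0.3906 or 0.2786 → z<0 root = -0.3906
x = -0.0571, y = -0.0688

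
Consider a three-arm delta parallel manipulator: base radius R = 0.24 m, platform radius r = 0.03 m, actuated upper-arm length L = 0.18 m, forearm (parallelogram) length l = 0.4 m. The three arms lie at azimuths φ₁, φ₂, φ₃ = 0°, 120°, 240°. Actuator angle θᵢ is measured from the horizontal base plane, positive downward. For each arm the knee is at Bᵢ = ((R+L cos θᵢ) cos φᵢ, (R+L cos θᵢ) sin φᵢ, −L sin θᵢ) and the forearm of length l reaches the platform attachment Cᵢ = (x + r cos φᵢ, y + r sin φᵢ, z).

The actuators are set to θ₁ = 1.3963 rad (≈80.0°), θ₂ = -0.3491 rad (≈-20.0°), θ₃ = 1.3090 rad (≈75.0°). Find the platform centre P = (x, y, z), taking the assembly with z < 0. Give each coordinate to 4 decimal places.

S1 = (0.2413·cos0.0°, 0.2413·sin0.0°, -0.1773) = (0.2413, 0.0000, -0.1773)
φ2=120.0°: virtual centre (-0.1896, 0.3283, 0.0616), radius l
S3 = (0.2566·cos240.0°, 0.2566·sin240.0°, -0.1739) = (-0.1283, -0.2222, -0.1739)
|S₂|²−|S₁|² = 0.0579;  |S₃|²−|S₁|² = 0.0064
[-0.8616 0.6567 0.4777]·P = 0.0579;  [-0.7391 -0.4444 0.0068]·P = 0.0064
Cramer: x(z) = -0.0345+0.2496z;  y(z) = 0.0429-0.3998z
quadratic in z: (1.2222)z²+(0.1825)z+(-0.0507)=0, √Δ=0.5302 → z ∈ {-0.2916, 0.1422}; z = -0.2916 (taking z<0)
x = -0.1073, y = 0.1595

(-0.1073, 0.1595, -0.2916)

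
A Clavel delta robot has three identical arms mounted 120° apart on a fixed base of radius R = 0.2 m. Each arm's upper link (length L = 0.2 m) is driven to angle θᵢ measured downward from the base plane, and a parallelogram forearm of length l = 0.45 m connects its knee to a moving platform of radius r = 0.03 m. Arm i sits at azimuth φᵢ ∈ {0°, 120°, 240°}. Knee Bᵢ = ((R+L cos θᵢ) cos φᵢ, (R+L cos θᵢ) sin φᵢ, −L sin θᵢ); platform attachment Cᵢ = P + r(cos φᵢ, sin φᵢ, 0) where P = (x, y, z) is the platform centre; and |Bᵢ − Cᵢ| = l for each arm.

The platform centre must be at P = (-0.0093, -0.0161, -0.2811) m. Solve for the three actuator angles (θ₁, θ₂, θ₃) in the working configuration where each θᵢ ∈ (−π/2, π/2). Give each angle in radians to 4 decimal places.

rotate P by −φ1: (-0.0093, -0.0161, -0.2811)
  A=0.1793, B=-0.2811, C=(l²−L²−A²−y'²−z²)/(2L)=0.1277
  √(A²+B²)=0.3334;  θ1 = -1.0030+1.1778 ≈ 0.1748
φ2=120.0° → target in arm frame (-0.0093, 0.0161)
  e−x'=0.1793;  (l²−L²−(e−x')²−y'²−z²)/2L = 0.1277
  θ2 = atan2(B,A) + arccos(C/0.3334) = 0.1747
rotate P by −φ3: (0.0186, 0.0000, -0.2811)
  A=0.1514, B=-0.2811, C=(l²−L²−A²−y'²−z²)/(2L)=0.1514
  γ=atan2(-0.2811,0.1514)=-1.0767;  ψ=arccos(0.4742)=1.0768;  θ3=γ+ψ≈0.0000

θ₁ = 0.1748, θ₂ = 0.1747, θ₃ = 0.0000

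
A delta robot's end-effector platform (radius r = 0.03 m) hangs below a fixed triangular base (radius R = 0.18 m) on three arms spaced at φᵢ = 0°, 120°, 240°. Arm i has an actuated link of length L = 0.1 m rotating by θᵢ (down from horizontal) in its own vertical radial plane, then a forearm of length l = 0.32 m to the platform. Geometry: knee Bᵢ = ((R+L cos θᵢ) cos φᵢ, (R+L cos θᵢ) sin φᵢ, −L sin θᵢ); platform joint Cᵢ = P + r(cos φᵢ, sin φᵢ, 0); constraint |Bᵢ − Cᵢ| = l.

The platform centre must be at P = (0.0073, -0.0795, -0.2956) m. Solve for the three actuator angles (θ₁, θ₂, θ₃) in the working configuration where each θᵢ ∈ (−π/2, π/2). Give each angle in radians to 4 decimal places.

θ₁ = 0.7860, θ₂ = 1.3092, θ₃ = 0.3492

φ1=0.0° → target in arm frame (0.0073, -0.0795)
  A=0.1427, B=-0.2956, C=(l²−L²−A²−y'²−z²)/(2L)=-0.1083
  γ=atan2(-0.2956,0.1427)=-1.1210;  ψ=arccos(-0.3300)=1.9071;  θ1=γ+ψ≈0.7860
φ2=120.0° → target in arm frame (-0.0725, 0.0334)
  A=0.2225, B=-0.2956, C=(l²−L²−A²−y'²−z²)/(2L)=-0.2280
  θ2 = atan2(B,A) + arccos(C/0.3700) = 1.3092
arm 3 (φ=240.0°): x'=0.0652, y'=0.0461
  A cos θ + B sin θ = C:  0.0848·cos θ + -0.2956·sin θ = -0.0215
  γ=atan2(-0.2956,0.0848)=-1.2914;  ψ=arccos(-0.0698)=1.6407;  θ3=γ+ψ≈0.3492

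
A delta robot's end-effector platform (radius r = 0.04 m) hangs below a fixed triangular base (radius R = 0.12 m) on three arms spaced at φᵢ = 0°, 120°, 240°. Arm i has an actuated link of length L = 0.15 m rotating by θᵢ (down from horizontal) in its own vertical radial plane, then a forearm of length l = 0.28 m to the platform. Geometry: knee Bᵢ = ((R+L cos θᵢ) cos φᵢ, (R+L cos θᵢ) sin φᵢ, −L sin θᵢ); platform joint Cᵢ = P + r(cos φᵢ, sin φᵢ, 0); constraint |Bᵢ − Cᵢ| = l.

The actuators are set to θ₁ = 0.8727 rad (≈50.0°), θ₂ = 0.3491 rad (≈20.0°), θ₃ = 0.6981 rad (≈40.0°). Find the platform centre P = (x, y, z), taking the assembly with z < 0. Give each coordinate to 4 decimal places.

(-0.0481, 0.0388, -0.2777)

arm 1 at φ=0.0°: e+L cos θ1 = 0.1764;  S1 = (0.1764, 0.0000, -0.1149)
arm 2 at φ=120.0°: e+L cos θ2 = 0.2210;  S2 = (-0.1105, 0.1914, -0.0513)
arm 3 at φ=240.0°: e+L cos θ3 = 0.1949;  S3 = (-0.0975, -0.1688, -0.0964)
|S₂|²−|S₁|² = 0.0071;  |S₃|²−|S₁|² = 0.0030
[-0.5738 0.3827 0.1272]·P = 0.0071;  [-0.5477 -0.3376 0.0370]·P = 0.0030
Cramer: x(z) = -0.0088+0.1416z;  y(z) = 0.0055-0.1201z
quadratic in z: (1.0345)z²+(0.1761)z+(-0.0309)=0, √Δ=0.3984 → z ∈ {-0.2777, 0.1075}; z = -0.2777 (taking z<0)
x = -0.0481, y = 0.0388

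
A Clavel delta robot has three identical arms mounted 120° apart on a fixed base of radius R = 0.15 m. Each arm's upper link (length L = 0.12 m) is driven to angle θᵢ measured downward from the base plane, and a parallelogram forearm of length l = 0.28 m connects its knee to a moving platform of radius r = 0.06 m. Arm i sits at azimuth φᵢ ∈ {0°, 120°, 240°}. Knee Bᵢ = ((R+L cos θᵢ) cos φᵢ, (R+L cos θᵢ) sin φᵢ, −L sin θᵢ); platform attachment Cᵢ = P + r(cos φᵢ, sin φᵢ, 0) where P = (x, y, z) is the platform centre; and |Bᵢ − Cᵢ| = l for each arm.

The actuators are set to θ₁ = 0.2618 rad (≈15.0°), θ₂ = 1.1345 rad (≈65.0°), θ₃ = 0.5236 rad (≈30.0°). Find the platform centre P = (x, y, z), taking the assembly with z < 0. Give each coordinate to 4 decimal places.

(0.0660, -0.0670, -0.2641)

φ1=0.0°: virtual centre (0.2059, 0.0000, -0.0311), radius l
φ2=120.0°: virtual centre (-0.0704, 0.1219, -0.1088), radius l
φ3=240.0°: virtual centre (-0.0970, -0.1679, -0.0600), radius l
subtract pairs → two planes through P
plane₁₂: -0.5525x+0.2437y+-0.1554z = -0.0117
Cramer: x(z) = 0.0134-0.1990z;  y(z) = -0.0178+0.1865z
sphere 1 gives Az²+Bz+C=0 with A=1.0744, B=0.1321, C=-0.0401;  B²−4AC=0.1896;  roots -0.2641, 0.1412;  negative root z = -0.2641
x = 0.0660, y = -0.0670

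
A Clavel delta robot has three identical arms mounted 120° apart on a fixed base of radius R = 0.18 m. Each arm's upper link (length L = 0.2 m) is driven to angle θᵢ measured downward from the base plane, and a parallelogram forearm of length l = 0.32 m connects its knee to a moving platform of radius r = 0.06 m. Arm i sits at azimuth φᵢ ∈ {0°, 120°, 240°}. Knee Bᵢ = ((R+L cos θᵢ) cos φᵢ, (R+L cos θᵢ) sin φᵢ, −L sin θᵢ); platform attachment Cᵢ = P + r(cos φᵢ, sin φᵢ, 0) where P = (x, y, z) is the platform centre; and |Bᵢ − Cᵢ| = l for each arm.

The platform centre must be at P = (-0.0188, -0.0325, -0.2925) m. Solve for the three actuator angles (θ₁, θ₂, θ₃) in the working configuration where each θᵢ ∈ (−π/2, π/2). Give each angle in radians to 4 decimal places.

φ1=0.0° → target in arm frame (-0.0188, -0.0325)
  e−x'=0.1388;  (l²−L²−(e−x')²−y'²−z²)/2L = -0.1087
  θ1 = atan2(B,A) + arccos(C/0.3238) = 0.7854
rotate P by −φ2: (-0.0187, 0.0325, -0.2925)
  A=0.1387, B=-0.2925, C=(l²−L²−A²−y'²−z²)/(2L)=-0.1087
  γ=atan2(-0.2925,0.1387)=-1.1279;  ψ=arccos(-0.3356)=1.9131;  θ2=γ+ψ≈0.7852
φ3=240.0° → target in arm frame (0.0375, 0.0000)
  A=0.0825, B=-0.2925, C=(l²−L²−A²−y'²−z²)/(2L)=-0.0749
  √(A²+B²)=0.3039;  θ3 = -1.2960+1.8198 ≈ 0.5238

θ₁ = 0.7854, θ₂ = 0.7852, θ₃ = 0.5238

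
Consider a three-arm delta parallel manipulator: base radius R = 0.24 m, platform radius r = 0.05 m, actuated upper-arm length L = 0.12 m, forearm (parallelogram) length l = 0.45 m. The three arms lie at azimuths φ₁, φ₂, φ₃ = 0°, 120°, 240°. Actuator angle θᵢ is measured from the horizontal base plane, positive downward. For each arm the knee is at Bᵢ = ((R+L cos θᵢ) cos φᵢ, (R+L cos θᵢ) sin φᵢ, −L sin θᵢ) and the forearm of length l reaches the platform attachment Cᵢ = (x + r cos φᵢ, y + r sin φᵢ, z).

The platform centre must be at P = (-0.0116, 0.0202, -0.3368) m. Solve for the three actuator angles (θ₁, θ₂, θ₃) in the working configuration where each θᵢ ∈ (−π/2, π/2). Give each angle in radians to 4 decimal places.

θ₁ = 0.1745, θ₂ = -0.0869, θ₃ = 0.1752

rotate P by −φ1: (-0.0116, 0.0202, -0.3368)
  A cos θ + B sin θ = C:  0.2016·cos θ + -0.3368·sin θ = 0.1401
  θ1 = atan2(B,A) + arccos(C/0.3925) = 0.1745
arm 2 (φ=120.0°): x'=0.0233, y'=-0.0001
  A=0.1667, B=-0.3368, C=(l²−L²−A²−y'²−z²)/(2L)=0.1953
  √(A²+B²)=0.3758;  θ2 = -1.1112+1.0243 ≈ -0.0869
arm 3 (φ=240.0°): x'=-0.0117, y'=-0.0201
  A=0.2017, B=-0.3368, C=(l²−L²−A²−y'²−z²)/(2L)=0.1399
  γ=atan2(-0.3368,0.2017)=-1.0312;  ψ=arccos(0.3564)=1.2064;  θ3=γ+ψ≈0.1752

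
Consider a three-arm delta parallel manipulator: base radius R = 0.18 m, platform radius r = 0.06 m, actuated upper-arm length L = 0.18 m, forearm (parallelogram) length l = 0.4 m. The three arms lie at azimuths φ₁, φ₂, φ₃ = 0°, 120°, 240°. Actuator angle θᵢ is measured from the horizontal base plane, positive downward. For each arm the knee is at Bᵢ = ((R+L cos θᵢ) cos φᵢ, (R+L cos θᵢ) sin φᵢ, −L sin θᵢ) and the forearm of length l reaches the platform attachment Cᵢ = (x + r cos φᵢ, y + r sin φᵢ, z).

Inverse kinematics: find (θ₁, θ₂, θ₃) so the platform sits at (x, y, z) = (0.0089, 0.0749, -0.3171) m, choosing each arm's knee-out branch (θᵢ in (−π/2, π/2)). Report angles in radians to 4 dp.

θ₁ = 0.2617, θ₂ = -0.0001, θ₃ = 0.6111

φ1=0.0° → target in arm frame (0.0089, 0.0749)
  A=0.1111, B=-0.3171, C=(l²−L²−A²−y'²−z²)/(2L)=0.0253
  √(A²+B²)=0.3360;  θ1 = -1.2338+1.4955 ≈ 0.2617
φ2=120.0° → target in arm frame (0.0604, -0.0452)
  A=0.0596, B=-0.3171, C=(l²−L²−A²−y'²−z²)/(2L)=0.0596
  γ=atan2(-0.3171,0.0596)=-1.3851;  ψ=arccos(0.1847)=1.3850;  θ2=γ+ψ≈-0.0001
rotate P by −φ3: (-0.0693, -0.0297, -0.3171)
  e−x'=0.1893;  (l²−L²−(e−x')²−y'²−z²)/2L = -0.0269
  γ=atan2(-0.3171,0.1893)=-1.0326;  ψ=arccos(-0.0728)=1.6436;  θ3=γ+ψ≈0.6111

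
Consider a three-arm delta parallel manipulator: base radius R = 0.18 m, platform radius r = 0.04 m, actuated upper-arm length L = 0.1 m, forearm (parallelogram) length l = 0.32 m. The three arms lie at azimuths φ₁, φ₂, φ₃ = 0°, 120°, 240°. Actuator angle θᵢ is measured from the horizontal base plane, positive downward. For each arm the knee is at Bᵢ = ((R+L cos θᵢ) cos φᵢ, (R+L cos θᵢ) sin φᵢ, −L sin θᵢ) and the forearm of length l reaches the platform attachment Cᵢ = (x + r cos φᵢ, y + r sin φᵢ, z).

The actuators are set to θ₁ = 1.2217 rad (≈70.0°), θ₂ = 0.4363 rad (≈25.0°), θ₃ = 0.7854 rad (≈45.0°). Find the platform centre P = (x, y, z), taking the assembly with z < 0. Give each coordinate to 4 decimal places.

(-0.0625, 0.0286, -0.3074)

φ1=0.0°: virtual centre (0.1742, 0.0000, -0.0940), radius l
φ2=120.0°: virtual centre (-0.1153, 0.1997, -0.0423), radius l
φ3=240.0°: virtual centre (-0.1054, -0.1825, -0.0707), radius l
subtract pairs → two planes through P
linear system: -0.5790x+0.3995y = 0.0158−0.1034z; -0.5591x+-0.3650y = 0.0102−0.0465z
Cramer: x(z) = -0.0227+0.1296z;  y(z) = 0.0067-0.0711z
quadratic in z: (1.0218)z²+(0.1360)z+(-0.0548)=0, √Δ=0.4923 → z ∈ {-0.3074, 0.1744}; z = -0.3074 (taking z<0)
x = -0.0625, y = 0.0286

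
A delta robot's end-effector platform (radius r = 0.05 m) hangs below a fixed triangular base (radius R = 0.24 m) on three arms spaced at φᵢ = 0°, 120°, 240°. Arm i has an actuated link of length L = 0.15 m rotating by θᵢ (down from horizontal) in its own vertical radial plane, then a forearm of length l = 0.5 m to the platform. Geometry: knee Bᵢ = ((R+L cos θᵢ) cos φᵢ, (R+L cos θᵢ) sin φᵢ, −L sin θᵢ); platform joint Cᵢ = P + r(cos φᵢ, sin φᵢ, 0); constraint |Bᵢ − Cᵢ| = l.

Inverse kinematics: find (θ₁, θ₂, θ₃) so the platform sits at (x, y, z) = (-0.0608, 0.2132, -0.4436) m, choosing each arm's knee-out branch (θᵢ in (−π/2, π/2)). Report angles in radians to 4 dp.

θ₁ = 1.0472, θ₂ = -0.2617, θ₃ = 1.3964

φ1=0.0° → target in arm frame (-0.0608, 0.2132)
  e−x'=0.2508;  (l²−L²−(e−x')²−y'²−z²)/2L = -0.2588
  γ=atan2(-0.4436,0.2508)=-1.0562;  ψ=arccos(-0.5078)=2.1035;  θ1=γ+ψ≈1.0472
arm 2 (φ=120.0°): x'=0.2150, y'=-0.0539
  A cos θ + B sin θ = C:  -0.0250·cos θ + -0.4436·sin θ = 0.0906
  √(A²+B²)=0.4443;  θ2 = -1.6272+1.3654 ≈ -0.2617
rotate P by −φ3: (-0.1542, -0.1593, -0.4436)
  A=0.3442, B=-0.4436, C=(l²−L²−A²−y'²−z²)/(2L)=-0.3771
  √(A²+B²)=0.5615;  θ3 = -0.9109+2.3073 ≈ 1.3964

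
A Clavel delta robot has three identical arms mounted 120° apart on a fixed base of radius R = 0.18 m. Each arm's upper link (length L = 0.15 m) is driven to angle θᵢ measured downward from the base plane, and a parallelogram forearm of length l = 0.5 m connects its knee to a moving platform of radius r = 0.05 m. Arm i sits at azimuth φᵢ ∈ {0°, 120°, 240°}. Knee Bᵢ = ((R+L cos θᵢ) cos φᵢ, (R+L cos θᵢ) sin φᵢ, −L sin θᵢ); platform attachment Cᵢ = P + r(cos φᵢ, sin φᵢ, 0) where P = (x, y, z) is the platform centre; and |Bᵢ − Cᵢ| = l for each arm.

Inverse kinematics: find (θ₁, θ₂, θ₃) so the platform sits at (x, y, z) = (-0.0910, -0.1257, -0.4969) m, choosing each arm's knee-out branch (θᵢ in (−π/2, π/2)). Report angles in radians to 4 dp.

arm 1 (φ=0.0°): x'=-0.0910, y'=-0.1257
  e−x'=0.2210;  (l²−L²−(e−x')²−y'²−z²)/2L = -0.2802
  θ1 = atan2(B,A) + arccos(C/0.5438) = 0.9597
rotate P by −φ2: (-0.0634, 0.1417, -0.4969)
  e−x'=0.1934;  (l²−L²−(e−x')²−y'²−z²)/2L = -0.2562
  θ2 = atan2(B,A) + arccos(C/0.5332) = 0.8724
arm 3 (φ=240.0°): x'=0.1544, y'=-0.0160
  e−x'=-0.0244;  (l²−L²−(e−x')²−y'²−z²)/2L = -0.0675
  √(A²+B²)=0.4975;  θ3 = -1.6198+1.7069 ≈ 0.0872

θ₁ = 0.9597, θ₂ = 0.8724, θ₃ = 0.0872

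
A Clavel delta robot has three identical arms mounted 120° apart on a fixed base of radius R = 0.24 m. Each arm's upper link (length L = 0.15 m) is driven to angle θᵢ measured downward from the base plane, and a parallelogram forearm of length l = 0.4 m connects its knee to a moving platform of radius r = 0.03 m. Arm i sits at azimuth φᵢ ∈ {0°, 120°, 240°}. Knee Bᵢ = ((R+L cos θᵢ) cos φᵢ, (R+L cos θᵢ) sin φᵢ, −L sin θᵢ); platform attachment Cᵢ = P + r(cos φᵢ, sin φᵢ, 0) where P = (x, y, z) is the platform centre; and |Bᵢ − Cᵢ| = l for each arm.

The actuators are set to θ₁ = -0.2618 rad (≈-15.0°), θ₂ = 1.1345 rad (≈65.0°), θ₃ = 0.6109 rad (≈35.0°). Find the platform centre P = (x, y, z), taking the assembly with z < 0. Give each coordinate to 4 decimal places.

(0.1033, -0.0550, -0.2673)

arm 1 at φ=0.0°: ρ1 = 0.3549;  centre 1 = (0.3549, 0.0000, 0.0388)
φ2=120.0°: virtual centre (-0.1367, 0.2368, -0.1359), radius l
centre 3 = (0.3329·cos240.0°, 0.3329·sin240.0°, -0.0860) = (-0.1664, -0.2883, -0.0860)
|centre ₂|²−|centre ₁|² = -0.0342;  |centre ₃|²−|centre ₁|² = -0.0092
plane₁₂: -0.9832x+0.4735y+-0.3495z = -0.0342
det = 1.0606;  x = 0.0227+-0.3015z,  y = -0.0251+0.1121z
into |P−centre ₁|² = l²: 1.1035z² + 0.1170z + -0.0475 = 0;  Δ = 0.2235;  z = -0.2673 or 0.1612 → z<0 root = -0.2673
x = 0.1033, y = -0.0550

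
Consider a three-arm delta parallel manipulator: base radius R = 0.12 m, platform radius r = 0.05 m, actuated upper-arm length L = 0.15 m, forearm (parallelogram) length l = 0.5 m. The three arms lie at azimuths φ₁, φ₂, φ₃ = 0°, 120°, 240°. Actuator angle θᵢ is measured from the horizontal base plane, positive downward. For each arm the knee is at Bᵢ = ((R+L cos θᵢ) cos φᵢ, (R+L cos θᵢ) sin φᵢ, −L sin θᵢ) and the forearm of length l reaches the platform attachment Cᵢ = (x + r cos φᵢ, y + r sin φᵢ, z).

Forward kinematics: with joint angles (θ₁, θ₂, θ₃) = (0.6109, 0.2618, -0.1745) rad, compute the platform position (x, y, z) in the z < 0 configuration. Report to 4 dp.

(-0.1273, -0.0800, -0.4617)

φ1=0.0°: virtual centre (0.1929, 0.0000, -0.0860), radius l
φ2=120.0°: virtual centre (-0.1074, 0.1861, -0.0388), radius l
arm 3 at φ=240.0°: e+L cos θ3 = 0.2177;  centre 3 = (-0.1089, -0.1886, 0.0260)
|centre ₂|²−|centre ₁|² = 0.0031;  |centre ₃|²−|centre ₁|² = 0.0035
linear system: -0.6006x+0.3722y = 0.0031−0.0944z; -0.6035x+-0.3771y = 0.0035−0.2242z
det = 0.4511;  x = -0.0054+0.2639z,  y = -0.0005+0.1721z
quadratic in z: (1.0993)z²+(0.0672)z+(-0.2033)=0, √Δ=0.9478 → z ∈ {-0.4617, 0.4005}; z = -0.4617 (taking z<0)
x = -0.1273, y = -0.0800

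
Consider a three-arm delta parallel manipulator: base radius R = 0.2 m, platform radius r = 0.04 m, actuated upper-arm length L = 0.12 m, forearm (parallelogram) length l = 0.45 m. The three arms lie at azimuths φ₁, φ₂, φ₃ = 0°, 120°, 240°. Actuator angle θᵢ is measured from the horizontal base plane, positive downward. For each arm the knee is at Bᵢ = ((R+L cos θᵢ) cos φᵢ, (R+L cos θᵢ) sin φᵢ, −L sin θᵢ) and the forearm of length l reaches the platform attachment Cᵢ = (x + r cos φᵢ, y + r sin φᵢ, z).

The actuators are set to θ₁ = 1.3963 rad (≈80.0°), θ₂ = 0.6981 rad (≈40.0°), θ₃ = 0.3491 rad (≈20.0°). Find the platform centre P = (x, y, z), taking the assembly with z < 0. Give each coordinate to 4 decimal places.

S1 = (0.1808·cos0.0°, 0.1808·sin0.0°, -0.1182) = (0.1808, 0.0000, -0.1182)
arm 2 at φ=120.0°: e+L cos θ2 = 0.2519;  S2 = (-0.1260, 0.2182, -0.0771)
S3 = (0.2728·cos240.0°, 0.2728·sin240.0°, -0.0410) = (-0.1364, -0.2362, -0.0410)
|S₂|²−|S₁|² = 0.0228;  |S₃|²−|S₁|² = 0.0294
[-0.6136 0.4364 0.0821]·P = 0.0228;  [-0.6344 -0.4724 0.1543]·P = 0.0294
Cramer: x(z) = -0.0416+0.1872z;  y(z) = -0.0064+0.0751z
quadratic in z: (1.0407)z²+(0.1521)z+(-0.1390)=0, √Δ=0.7758 → z ∈ {-0.4458, 0.2996}; z = -0.4458 (taking z<0)
x = -0.1251, y = -0.0399

(-0.1251, -0.0399, -0.4458)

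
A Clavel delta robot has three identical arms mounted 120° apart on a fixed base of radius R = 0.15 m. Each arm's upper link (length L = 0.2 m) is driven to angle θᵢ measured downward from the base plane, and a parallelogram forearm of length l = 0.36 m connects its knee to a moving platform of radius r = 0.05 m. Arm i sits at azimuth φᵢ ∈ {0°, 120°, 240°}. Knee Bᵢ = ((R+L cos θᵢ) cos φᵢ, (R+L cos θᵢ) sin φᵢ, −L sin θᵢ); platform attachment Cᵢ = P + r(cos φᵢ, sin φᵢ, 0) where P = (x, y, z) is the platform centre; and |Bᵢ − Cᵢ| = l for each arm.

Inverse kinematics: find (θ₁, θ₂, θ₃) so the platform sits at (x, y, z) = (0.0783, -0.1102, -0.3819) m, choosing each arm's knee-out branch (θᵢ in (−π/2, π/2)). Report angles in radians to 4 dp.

θ₁ = 0.5236, θ₂ = 1.2216, θ₃ = 0.6106

φ1=0.0° → target in arm frame (0.0783, -0.1102)
  A cos θ + B sin θ = C:  0.0217·cos θ + -0.3819·sin θ = -0.1722
  θ1 = atan2(B,A) + arccos(C/0.3825) = 0.5236
arm 2 (φ=120.0°): x'=-0.1346, y'=-0.0127
  A cos θ + B sin θ = C:  0.2346·cos θ + -0.3819·sin θ = -0.2786
  √(A²+B²)=0.4482;  θ2 = -1.0200+2.2416 ≈ 1.2216
arm 3 (φ=240.0°): x'=0.0563, y'=0.1229
  A=0.0437, B=-0.3819, C=(l²−L²−A²−y'²−z²)/(2L)=-0.1832
  γ=atan2(-0.3819,0.0437)=-1.4568;  ψ=arccos(-0.4765)=2.0675;  θ3=γ+ψ≈0.6106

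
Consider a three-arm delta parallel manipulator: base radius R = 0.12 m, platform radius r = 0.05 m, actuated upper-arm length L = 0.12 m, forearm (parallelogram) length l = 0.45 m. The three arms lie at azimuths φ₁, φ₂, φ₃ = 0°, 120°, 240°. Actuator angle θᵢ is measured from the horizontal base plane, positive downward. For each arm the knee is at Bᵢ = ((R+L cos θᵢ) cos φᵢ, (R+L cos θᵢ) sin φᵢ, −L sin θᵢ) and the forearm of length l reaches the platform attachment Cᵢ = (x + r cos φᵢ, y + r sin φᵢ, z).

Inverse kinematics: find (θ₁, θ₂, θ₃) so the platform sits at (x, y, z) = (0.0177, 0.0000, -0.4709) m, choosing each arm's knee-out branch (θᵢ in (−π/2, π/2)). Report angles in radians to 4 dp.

rotate P by −φ1: (0.0177, 0.0000, -0.4709)
  A cos θ + B sin θ = C:  0.0523·cos θ + -0.4709·sin θ = -0.1516
  √(A²+B²)=0.4738;  θ1 = -1.4602+1.8965 ≈ 0.4363
arm 2 (φ=120.0°): x'=-0.0088, y'=-0.0153
  e−x'=0.0788;  (l²−L²−(e−x')²−y'²−z²)/2L = -0.1671
  √(A²+B²)=0.4775;  θ2 = -1.4049+1.9283 ≈ 0.5234
φ3=240.0° → target in arm frame (-0.0089, 0.0153)
  e−x'=0.0789;  (l²−L²−(e−x')²−y'²−z²)/2L = -0.1671
  √(A²+B²)=0.4775;  θ3 = -1.4049+1.9283 ≈ 0.5234

θ₁ = 0.4363, θ₂ = 0.5234, θ₃ = 0.5234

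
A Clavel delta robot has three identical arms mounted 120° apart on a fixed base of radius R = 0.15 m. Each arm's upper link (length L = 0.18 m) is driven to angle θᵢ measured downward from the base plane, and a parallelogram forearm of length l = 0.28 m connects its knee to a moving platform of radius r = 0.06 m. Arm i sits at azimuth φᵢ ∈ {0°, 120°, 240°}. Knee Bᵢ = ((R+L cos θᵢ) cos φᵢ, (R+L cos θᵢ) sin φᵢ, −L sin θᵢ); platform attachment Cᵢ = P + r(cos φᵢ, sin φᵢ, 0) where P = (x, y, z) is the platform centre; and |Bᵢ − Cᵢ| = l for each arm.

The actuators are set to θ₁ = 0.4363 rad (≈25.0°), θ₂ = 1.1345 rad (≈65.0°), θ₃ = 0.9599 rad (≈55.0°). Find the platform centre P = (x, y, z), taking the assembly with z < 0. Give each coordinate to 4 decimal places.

(0.0900, -0.0270, -0.3020)

S1 = (0.2531·cos0.0°, 0.2531·sin0.0°, -0.0761) = (0.2531, 0.0000, -0.0761)
S2 = (0.1661·cos120.0°, 0.1661·sin120.0°, -0.1631) = (-0.0830, 0.1438, -0.1631)
arm 3 at φ=240.0°: (R−r)+L cos θ3 = 0.1932;  S3 = (-0.0966, -0.1674, -0.1474)
subtract pairs → two planes through P
linear system: -0.6723x+0.2876y = -0.0157−-0.1741z; -0.6995x+-0.3347y = -0.0108−-0.1428z
Cramer: x(z) = 0.0196-0.2331z;  y(z) = -0.0087+0.0606z
sphere 1 gives Az²+Bz+C=0 with A=1.0580, B=0.2599, C=-0.0180;  B²−4AC=0.1437;  roots -0.3020, 0.0563;  negative root z = -0.3020
x = 0.0900, y = -0.0270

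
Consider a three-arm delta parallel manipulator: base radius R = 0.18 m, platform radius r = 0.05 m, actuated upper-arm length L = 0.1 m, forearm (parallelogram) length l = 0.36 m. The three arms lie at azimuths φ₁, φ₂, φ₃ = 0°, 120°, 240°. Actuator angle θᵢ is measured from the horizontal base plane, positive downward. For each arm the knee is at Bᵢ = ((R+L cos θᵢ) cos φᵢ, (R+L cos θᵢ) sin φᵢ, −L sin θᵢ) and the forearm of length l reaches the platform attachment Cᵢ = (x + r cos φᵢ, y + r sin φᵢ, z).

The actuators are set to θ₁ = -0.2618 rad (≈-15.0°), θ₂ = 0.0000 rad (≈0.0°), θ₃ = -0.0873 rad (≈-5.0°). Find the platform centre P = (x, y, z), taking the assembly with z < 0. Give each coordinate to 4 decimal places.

φ1=0.0°: virtual centre (0.2266, 0.0000, 0.0259), radius l
φ2=120.0°: virtual centre (-0.1150, 0.1992, 0.0000), radius l
arm 3 at φ=240.0°: (R−r)+L cos θ3 = 0.2296;  S3 = (-0.1148, -0.1989, 0.0087)
eliminate P² terms by subtracting sphere 1 from 2 and 3
plane₁₂: -0.6832x+0.3984y+-0.0518z = 0.0009
det = 0.5437;  x = -0.0012+-0.0630z,  y = 0.0001+0.0219z
quadratic in z: (1.0044)z²+(-0.0230)z+(-0.0770)=0, √Δ=0.5568 → z ∈ {-0.2657, 0.2886}; z = -0.2657 (taking z<0)
x = 0.0155, y = -0.0057

(0.0155, -0.0057, -0.2657)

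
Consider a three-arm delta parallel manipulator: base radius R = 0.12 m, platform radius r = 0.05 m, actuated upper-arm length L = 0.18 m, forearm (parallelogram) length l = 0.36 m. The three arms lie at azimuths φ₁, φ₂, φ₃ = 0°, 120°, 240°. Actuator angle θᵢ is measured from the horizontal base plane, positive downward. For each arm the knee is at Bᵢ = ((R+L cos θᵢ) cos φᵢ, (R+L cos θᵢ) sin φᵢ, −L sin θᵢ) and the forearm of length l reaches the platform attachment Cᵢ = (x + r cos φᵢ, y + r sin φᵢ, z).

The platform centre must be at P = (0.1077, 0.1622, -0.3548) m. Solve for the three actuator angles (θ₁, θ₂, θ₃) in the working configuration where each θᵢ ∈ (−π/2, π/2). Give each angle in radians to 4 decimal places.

θ₁ = 0.3488, θ₂ = 0.4360, θ₃ = 1.3086

arm 1 (φ=0.0°): x'=0.1077, y'=0.1622
  A=-0.0377, B=-0.3548, C=(l²−L²−A²−y'²−z²)/(2L)=-0.1567
  θ1 = atan2(B,A) + arccos(C/0.3568) = 0.3488
arm 2 (φ=120.0°): x'=0.0866, y'=-0.1744
  A cos θ + B sin θ = C:  -0.0166·cos θ + -0.3548·sin θ = -0.1649
  θ2 = atan2(B,A) + arccos(C/0.3552) = 0.4360
φ3=240.0° → target in arm frame (-0.1943, 0.0122)
  A=0.2643, B=-0.3548, C=(l²−L²−A²−y'²−z²)/(2L)=-0.2742
  θ3 = atan2(B,A) + arccos(C/0.4424) = 1.3086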